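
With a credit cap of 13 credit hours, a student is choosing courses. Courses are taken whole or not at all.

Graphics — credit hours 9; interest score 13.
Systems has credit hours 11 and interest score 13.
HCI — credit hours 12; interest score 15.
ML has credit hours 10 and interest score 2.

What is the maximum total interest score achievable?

15

Treat it as a binary knapsack problem.
Allowing fractional choices, the relaxed optimum would be about 18.0, but courses are indivisible.
Systems: credit hours 11 ≤ 13, interest score 13.
HCI: credit hours 12 ≤ 13, interest score 15.
Graphics: credit hours 9 ≤ 13, interest score 13.
Best is HCI with total interest score 15.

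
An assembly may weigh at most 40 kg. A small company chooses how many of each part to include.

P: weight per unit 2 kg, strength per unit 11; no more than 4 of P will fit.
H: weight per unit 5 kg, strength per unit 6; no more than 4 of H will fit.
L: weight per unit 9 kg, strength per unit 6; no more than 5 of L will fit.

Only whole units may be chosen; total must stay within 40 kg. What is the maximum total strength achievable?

P has the best ratio (11/2); taking only P gives at most 4×11 = 44 (stopped by the supply cap of 4).
Mixing does better — 4×P, 4×H, and 1×L: weight 37 ≤ 40, strength 4·11 + 4·6 + 1·6 = 74.

74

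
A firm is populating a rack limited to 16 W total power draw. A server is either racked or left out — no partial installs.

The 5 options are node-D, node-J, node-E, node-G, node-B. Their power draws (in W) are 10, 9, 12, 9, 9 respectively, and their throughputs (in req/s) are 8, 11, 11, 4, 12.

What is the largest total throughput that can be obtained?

Allowing fractional choices, the relaxed optimum would be about 20.6, but servers are indivisible.
node-J: power draw 9 ≤ 16, throughput 11.
node-B: power draw 9 ≤ 16, throughput 12.
Best is node-B with total throughput 12.

12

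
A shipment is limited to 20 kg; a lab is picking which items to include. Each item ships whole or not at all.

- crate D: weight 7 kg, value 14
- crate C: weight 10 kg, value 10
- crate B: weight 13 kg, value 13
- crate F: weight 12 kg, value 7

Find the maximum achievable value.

crate D + crate F: weight 7 + 12 = 19 ≤ 20, value 14 + 7 = 21.
crate D + crate B: weight 7 + 13 = 20 ≤ 20, value 14 + 13 = 27.
crate D + crate C: weight 7 + 10 = 17 ≤ 20, value 14 + 10 = 24.
Best is crate D and crate B with total value 27.

27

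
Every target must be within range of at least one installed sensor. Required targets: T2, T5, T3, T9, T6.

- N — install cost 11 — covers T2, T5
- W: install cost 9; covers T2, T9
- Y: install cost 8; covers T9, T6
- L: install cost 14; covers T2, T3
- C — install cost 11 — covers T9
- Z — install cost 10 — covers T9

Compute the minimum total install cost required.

33

Choose N, Y, and L: together they cover T2, T5, T3, T9, T6 — every target.
Total install cost: 11 + 8 + 14 = 33.
No cover costs less than 33.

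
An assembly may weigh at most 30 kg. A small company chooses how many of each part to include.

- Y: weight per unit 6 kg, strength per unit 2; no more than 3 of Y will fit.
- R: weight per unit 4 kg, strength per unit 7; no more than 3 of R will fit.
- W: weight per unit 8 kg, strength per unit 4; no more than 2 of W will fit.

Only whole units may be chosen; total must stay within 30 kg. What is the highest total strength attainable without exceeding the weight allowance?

29

3×R and 2×W: weight 28 ≤ 30, strength 3·7 + 2·4 = 29.
1×Y, 3×R, and 1×W: weight 26 ≤ 30, strength 1·2 + 3·7 + 1·4 = 27.
Best is 29.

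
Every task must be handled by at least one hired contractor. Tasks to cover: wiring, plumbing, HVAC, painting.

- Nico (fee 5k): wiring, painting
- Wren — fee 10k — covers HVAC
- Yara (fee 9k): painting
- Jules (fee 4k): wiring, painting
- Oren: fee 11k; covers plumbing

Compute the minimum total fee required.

25

This is an integer covering problem.
Choose Wren, Jules, and Oren: together they cover wiring, plumbing, HVAC, painting — every task.
Total fee: 10 + 4 + 11 = 25.
No cover costs less than 25.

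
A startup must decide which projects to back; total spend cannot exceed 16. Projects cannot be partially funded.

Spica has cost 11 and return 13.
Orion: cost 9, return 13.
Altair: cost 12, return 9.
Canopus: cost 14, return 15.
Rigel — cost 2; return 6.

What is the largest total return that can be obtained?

Orion + Rigel: cost 9 + 2 = 11 ≤ 16, return 13 + 6 = 19.
Canopus + Rigel: cost 14 + 2 = 16 ≤ 16, return 15 + 6 = 21.
Spica + Rigel: cost 11 + 2 = 13 ≤ 16, return 13 + 6 = 19.
Best is Canopus and Rigel with total return 21.

21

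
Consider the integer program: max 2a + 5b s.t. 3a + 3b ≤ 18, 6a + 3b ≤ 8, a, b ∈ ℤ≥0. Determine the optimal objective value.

(a,b)=(0,2): 3·0+3·2=6≤18, 6·0+3·2=6≤8, objective 10.
(a,b)=(0,1): 3·0+3·1=3≤18, 6·0+3·1=3≤8, objective 5.
The best lattice point is (0,2), giving 10.

10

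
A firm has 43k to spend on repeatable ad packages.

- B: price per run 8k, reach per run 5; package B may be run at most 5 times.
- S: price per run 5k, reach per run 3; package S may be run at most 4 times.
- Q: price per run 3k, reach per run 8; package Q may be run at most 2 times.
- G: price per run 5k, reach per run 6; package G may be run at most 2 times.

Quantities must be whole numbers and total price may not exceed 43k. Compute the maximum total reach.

Take 2×B, 2×S, 2×Q, and 2×G: price 42 ≤ 43, reach 2·5 + 2·3 + 2·8 + 2·6 = 44.
Q has the best ratio (8/3) and is taken to its limit of 2; remaining capacity is filled optimally with the others.

44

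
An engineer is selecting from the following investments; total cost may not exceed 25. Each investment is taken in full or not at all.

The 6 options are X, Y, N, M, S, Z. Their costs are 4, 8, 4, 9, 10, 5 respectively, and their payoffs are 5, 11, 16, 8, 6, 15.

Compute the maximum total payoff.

47

Allowing fractional choices, the relaxed optimum would be about 50.6, but investments are indivisible.
X + Y + N + Z: cost 4 + 8 + 4 + 5 = 21 ≤ 25, payoff 5 + 11 + 16 + 15 = 47.
X + N + M + Z: cost 4 + 4 + 9 + 5 = 22 ≤ 25, payoff 5 + 16 + 8 + 15 = 44.
Y + N + Z: cost 8 + 4 + 5 = 17 ≤ 25, payoff 11 + 16 + 15 = 42.
Best is X, Y, N, and Z with total payoff 47.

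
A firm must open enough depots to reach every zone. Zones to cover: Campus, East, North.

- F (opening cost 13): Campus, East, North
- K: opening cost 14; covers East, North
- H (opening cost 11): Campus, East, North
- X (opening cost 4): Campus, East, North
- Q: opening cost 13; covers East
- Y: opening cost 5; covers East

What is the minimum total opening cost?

X alone covers Campus, East, North — every zone.
Total opening cost: 4.
No cover costs less than 4.

4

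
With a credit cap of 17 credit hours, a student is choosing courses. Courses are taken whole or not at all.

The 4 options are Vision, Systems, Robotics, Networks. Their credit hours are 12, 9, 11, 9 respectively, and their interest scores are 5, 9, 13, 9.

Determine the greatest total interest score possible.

13

Allowing fractional choices, the relaxed optimum would be about 19.0, but courses are indivisible.
Systems: credit hours 9 ≤ 17, interest score 9.
Robotics: credit hours 11 ≤ 17, interest score 13.
Networks: credit hours 9 ≤ 17, interest score 9.
Best is Robotics with total interest score 13.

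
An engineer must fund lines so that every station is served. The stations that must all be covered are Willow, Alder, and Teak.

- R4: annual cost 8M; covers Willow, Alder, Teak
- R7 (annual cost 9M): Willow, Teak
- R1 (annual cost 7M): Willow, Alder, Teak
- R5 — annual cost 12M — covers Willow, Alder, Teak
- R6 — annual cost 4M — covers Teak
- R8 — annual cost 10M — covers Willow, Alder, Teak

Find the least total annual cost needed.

7

R1 alone covers Willow, Alder, Teak — every station.
Total annual cost: 7.
No cover costs less than 7.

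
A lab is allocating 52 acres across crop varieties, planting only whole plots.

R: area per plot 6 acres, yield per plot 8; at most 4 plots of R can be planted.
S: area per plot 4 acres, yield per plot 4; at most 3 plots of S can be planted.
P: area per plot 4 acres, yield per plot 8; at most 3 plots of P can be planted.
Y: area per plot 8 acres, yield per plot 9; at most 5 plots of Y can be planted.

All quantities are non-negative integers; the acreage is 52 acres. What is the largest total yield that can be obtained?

74

Take 4×R, 3×P, and 2×Y: area 52 ≤ 52, yield 4·8 + 3·8 + 2·9 = 74.
P has the best ratio (8/4) and is taken to its limit of 3; remaining capacity is filled optimally with the others.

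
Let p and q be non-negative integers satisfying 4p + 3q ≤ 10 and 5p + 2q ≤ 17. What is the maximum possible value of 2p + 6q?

18

The continuous relaxation peaks at (0, 3.33) with value 20.00; rounding to a feasible lattice point costs some objective.
(p,q)=(0,3): 4·0+3·3=9≤10, 5·0+2·3=6≤17, objective 18.
(p,q)=(1,2): 4·1+3·2=10≤10, 5·1+2·2=9≤17, objective 14.
(p,q)=(0,2): 4·0+3·2=6≤10, 5·0+2·2=4≤17, objective 12.
The best lattice point is (0,3), giving 18.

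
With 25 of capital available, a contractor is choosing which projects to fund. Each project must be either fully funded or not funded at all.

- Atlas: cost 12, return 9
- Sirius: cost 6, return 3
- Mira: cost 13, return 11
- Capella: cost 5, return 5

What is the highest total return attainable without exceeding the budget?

This is a 0-1 knapsack instance.
Take Atlas and Mira: cost 12 + 13 = 25 ≤ 25, return 9 + 11 = 20.
No other feasible combination does better.

20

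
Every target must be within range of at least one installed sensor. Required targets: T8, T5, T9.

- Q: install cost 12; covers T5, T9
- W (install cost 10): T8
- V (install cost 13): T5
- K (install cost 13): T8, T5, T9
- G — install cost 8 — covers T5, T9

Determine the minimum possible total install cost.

K alone covers T8, T5, T9 — every target.
Total install cost: 13.

13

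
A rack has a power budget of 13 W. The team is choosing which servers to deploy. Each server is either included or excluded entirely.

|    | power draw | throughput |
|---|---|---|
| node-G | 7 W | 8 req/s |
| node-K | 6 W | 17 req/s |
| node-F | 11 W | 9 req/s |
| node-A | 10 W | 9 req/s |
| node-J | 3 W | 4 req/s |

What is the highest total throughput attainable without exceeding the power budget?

25

node-K: power draw 6 ≤ 13, throughput 17.
node-K + node-J: power draw 6 + 3 = 9 ≤ 13, throughput 17 + 4 = 21.
node-G + node-K: power draw 7 + 6 = 13 ≤ 13, throughput 8 + 17 = 25.
Best is node-G and node-K with total throughput 25.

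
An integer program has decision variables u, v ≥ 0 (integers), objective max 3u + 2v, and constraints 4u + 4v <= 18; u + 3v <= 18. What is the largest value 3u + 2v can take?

Relaxing integrality, the LP optimum is 13.50 at (u,v) = (4.5, 0), which is not an integer point.
(u,v)=(4,0): 4·4+4·0=16≤18, 1·4+3·0=4≤18, objective 12.
(u,v)=(3,1): 4·3+4·1=16≤18, 1·3+3·1=6≤18, objective 11.
(u,v)=(3,0): 4·3+4·0=12≤18, 1·3+3·0=3≤18, objective 9.
The best lattice point is (4,0), giving 12.

12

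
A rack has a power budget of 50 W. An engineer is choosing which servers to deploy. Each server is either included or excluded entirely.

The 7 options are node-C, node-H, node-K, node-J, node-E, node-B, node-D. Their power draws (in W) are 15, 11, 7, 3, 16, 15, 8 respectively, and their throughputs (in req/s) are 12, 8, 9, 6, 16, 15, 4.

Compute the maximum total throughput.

Treat it as a binary knapsack problem.
Allowing fractional choices, the relaxed optimum would be about 53.2, but servers are indivisible.
node-C + node-J + node-E + node-B: power draw 15 + 3 + 16 + 15 = 49 ≤ 50, throughput 12 + 6 + 16 + 15 = 49.
node-K + node-J + node-E + node-B + node-D: power draw 7 + 3 + 16 + 15 + 8 = 49 ≤ 50, throughput 9 + 6 + 16 + 15 + 4 = 50.
node-H + node-K + node-E + node-B: power draw 11 + 7 + 16 + 15 = 49 ≤ 50, throughput 8 + 9 + 16 + 15 = 48.
Best is node-K, node-J, node-E, node-B, and node-D with total throughput 50.

50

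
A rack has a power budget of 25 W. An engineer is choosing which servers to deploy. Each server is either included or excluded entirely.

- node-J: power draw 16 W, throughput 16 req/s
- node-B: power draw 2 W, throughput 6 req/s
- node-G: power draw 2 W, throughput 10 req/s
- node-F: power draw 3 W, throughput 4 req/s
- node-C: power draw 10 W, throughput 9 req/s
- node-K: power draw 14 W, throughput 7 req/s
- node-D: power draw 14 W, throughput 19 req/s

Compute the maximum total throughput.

This is an integer program with binary decision variables.
Take node-B, node-G, node-F, and node-D: power draw 2 + 2 + 3 + 14 = 21 ≤ 25, throughput 6 + 10 + 4 + 19 = 39.
No other feasible combination does better.

39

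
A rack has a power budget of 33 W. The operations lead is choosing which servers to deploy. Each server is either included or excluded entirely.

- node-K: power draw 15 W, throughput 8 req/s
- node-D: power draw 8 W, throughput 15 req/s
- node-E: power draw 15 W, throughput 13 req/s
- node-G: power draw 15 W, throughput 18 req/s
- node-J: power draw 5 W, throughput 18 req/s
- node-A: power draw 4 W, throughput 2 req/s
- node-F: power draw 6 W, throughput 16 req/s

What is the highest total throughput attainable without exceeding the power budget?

Allowing fractional choices, the relaxed optimum would be about 65.8, but servers are indivisible.
node-D + node-G + node-J + node-A: power draw 8 + 15 + 5 + 4 = 32 ≤ 33, throughput 15 + 18 + 18 + 2 = 53.
node-G + node-J + node-A + node-F: power draw 15 + 5 + 4 + 6 = 30 ≤ 33, throughput 18 + 18 + 2 + 16 = 54.
Best is node-G, node-J, node-A, and node-F with total throughput 54.

54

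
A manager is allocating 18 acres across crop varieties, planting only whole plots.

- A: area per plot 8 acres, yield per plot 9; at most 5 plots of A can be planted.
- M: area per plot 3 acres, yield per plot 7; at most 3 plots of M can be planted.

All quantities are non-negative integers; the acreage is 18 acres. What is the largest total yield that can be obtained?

30

1×A and 3×M: area 17 ≤ 18, yield 1·9 + 3·7 = 30.
1×A and 2×M: area 14 ≤ 18, yield 1·9 + 2·7 = 23.
Best is 30.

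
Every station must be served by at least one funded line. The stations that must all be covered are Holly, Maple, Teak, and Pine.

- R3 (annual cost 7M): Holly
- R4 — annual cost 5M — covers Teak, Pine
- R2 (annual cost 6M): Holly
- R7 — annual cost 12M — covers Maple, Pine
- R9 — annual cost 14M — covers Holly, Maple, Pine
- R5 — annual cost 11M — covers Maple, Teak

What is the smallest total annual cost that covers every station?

Choose R4 and R9: together they cover Holly, Maple, Teak, Pine — every station.
Total annual cost: 5 + 14 = 19.

19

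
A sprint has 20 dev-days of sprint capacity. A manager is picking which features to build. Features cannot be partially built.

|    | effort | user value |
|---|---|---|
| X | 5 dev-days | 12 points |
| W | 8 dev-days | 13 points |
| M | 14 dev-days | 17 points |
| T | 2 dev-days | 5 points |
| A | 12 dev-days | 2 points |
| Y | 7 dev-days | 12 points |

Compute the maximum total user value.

37

Allowing fractional choices, the relaxed optimum would be about 38.8, but features are indivisible.
W + T + Y: effort 8 + 2 + 7 = 17 ≤ 20, user value 13 + 5 + 12 = 30.
X + W + Y: effort 5 + 8 + 7 = 20 ≤ 20, user value 12 + 13 + 12 = 37.
X + W + T: effort 5 + 8 + 2 = 15 ≤ 20, user value 12 + 13 + 5 = 30.
Best is X, W, and Y with total user value 37.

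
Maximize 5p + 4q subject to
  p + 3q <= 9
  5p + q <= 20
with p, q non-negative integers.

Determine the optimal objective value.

Relaxing integrality, the LP optimum is 25.36 at (p,q) = (3.64, 1.79), which is not an integer point.
(p,q)=(3,2): 1·3+3·2=9≤9, 5·3+1·2=17≤20, objective 23.
(p,q)=(4,0): 1·4+3·0=4≤9, 5·4+1·0=20≤20, objective 20.
The best lattice point is (3,2), giving 23.

23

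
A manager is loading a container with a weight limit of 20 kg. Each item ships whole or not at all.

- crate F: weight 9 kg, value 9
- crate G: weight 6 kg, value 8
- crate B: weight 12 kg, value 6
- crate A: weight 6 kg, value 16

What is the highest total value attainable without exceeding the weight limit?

25

crate F + crate A: weight 9 + 6 = 15 ≤ 20, value 9 + 16 = 25.
crate B + crate A: weight 12 + 6 = 18 ≤ 20, value 6 + 16 = 22.
crate G + crate A: weight 6 + 6 = 12 ≤ 20, value 8 + 16 = 24.
Best is crate F and crate A with total value 25.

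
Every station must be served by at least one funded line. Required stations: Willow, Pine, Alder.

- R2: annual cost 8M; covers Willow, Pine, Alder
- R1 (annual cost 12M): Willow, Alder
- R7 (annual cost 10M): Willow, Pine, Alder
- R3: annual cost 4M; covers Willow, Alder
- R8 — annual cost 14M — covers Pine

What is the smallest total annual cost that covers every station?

The greedy cost-per-new-station heuristic would pick R3 and R2 for 12, but a cheaper cover exists.
R2 alone covers Willow, Pine, Alder — every station.
Total annual cost: 8.
No cover costs less than 8.

8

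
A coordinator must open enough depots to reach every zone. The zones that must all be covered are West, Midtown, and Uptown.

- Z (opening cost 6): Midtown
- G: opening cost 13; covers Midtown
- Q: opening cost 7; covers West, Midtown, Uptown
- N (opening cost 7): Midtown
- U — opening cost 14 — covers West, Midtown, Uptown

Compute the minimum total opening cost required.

7

This is a weighted set-cover instance.
Q alone covers West, Midtown, Uptown — every zone.
Total opening cost: 7.
No cover costs less than 7.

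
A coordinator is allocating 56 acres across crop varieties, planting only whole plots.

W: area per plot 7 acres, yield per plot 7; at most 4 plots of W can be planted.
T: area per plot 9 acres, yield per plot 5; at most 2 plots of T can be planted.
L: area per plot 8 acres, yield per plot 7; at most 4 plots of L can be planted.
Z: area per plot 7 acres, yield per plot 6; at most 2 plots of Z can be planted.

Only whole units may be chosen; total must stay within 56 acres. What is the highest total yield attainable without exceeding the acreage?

W has the best ratio (7/7); taking only W gives at most 4×7 = 28 (stopped by the supply cap of 4).
Mixing does better — 3×W and 4×L: area 53 ≤ 56, yield 3·7 + 4·7 = 49.

49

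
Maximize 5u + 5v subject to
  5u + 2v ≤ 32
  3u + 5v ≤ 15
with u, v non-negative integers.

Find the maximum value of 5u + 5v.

(u,v)=(5,0): 5·5+2·0=25≤32, 3·5+5·0=15≤15, objective 25.
(u,v)=(4,0): 5·4+2·0=20≤32, 3·4+5·0=12≤15, objective 20.
Maximum is 25 at (u,v)=(5,0).

25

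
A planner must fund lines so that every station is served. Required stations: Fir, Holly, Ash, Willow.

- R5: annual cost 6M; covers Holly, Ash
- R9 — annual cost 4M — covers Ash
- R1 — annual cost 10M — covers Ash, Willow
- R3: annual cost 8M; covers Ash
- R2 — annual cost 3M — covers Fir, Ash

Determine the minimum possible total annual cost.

19

Choose R5, R1, and R2: together they cover Fir, Holly, Ash, Willow — every station.
Total annual cost: 6 + 10 + 3 = 19.
No cover costs less than 19.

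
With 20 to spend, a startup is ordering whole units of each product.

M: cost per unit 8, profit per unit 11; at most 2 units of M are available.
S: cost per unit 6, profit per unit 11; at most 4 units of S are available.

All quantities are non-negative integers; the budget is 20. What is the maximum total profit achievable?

This is a bounded integer knapsack.
1×M and 2×S: cost 20 ≤ 20, profit 1·11 + 2·11 = 33.
3×S: cost 18 ≤ 20, profit 3·11 = 33.
Best is 33.

33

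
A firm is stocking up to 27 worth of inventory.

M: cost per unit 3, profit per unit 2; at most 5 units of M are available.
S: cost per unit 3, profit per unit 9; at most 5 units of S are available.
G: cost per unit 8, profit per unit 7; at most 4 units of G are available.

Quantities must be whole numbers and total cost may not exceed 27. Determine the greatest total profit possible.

54

This is a bounded integer knapsack.
S has the best ratio (9/3); taking only S gives at most 5×9 = 45 (stopped by the supply cap of 5).
Mixing does better — 1×M, 5×S, and 1×G: cost 26 ≤ 27, profit 1·2 + 5·9 + 1·7 = 54.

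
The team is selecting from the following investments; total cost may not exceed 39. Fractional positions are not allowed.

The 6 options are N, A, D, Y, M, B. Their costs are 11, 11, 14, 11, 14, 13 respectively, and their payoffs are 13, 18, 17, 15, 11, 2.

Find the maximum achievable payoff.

50

N + A + Y: cost 11 + 11 + 11 = 33 ≤ 39, payoff 13 + 18 + 15 = 46.
N + A + D: cost 11 + 11 + 14 = 36 ≤ 39, payoff 13 + 18 + 17 = 48.
A + D + Y: cost 11 + 14 + 11 = 36 ≤ 39, payoff 18 + 17 + 15 = 50.
Best is A, D, and Y with total payoff 50.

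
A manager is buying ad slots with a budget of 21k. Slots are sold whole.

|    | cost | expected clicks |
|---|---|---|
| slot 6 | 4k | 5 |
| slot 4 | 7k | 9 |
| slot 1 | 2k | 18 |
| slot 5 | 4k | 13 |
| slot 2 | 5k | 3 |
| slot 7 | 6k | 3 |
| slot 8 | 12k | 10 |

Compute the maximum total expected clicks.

45

Allowing fractional choices, the relaxed optimum would be about 48.3, but ad slots are indivisible.
slot 6 + slot 4 + slot 1 + slot 5: cost 4 + 7 + 2 + 4 = 17 ≤ 21, expected clicks 5 + 9 + 18 + 13 = 45.
slot 4 + slot 1 + slot 5 + slot 7: cost 7 + 2 + 4 + 6 = 19 ≤ 21, expected clicks 9 + 18 + 13 + 3 = 43.
slot 4 + slot 1 + slot 5 + slot 2: cost 7 + 2 + 4 + 5 = 18 ≤ 21, expected clicks 9 + 18 + 13 + 3 = 43.
Best is slot 6, slot 4, slot 1, and slot 5 with total expected clicks 45.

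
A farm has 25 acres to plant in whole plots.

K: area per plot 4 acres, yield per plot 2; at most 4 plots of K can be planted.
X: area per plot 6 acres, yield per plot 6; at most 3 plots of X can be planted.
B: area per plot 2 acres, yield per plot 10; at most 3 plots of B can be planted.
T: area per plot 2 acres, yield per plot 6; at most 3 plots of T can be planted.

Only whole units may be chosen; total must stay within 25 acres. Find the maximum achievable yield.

B has the best ratio (10/2); taking only B gives at most 3×10 = 30 (stopped by the supply cap of 3).
Mixing does better — 2×X, 3×B, and 3×T: area 24 ≤ 25, yield 2·6 + 3·10 + 3·6 = 60.

60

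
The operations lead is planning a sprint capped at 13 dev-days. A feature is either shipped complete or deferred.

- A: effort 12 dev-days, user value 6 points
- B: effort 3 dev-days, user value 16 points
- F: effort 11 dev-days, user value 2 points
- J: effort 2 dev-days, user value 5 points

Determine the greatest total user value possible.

21

Treat it as a binary knapsack problem.
Allowing fractional choices, the relaxed optimum would be about 25.0, but features are indivisible.
B + J: effort 3 + 2 = 5 ≤ 13, user value 16 + 5 = 21.
B: effort 3 ≤ 13, user value 16.
Best is B and J with total user value 21.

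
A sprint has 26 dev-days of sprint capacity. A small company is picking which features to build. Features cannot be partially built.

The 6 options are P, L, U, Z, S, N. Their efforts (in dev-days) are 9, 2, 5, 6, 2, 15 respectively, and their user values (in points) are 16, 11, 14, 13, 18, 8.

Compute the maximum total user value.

This is an integer program with binary decision variables.
Allowing fractional choices, the relaxed optimum would be about 73.1, but features are indivisible.
P + L + U + Z + S: effort 9 + 2 + 5 + 6 + 2 = 24 ≤ 26, user value 16 + 11 + 14 + 13 + 18 = 72.
P + L + U + S: effort 9 + 2 + 5 + 2 = 18 ≤ 26, user value 16 + 11 + 14 + 18 = 59.
P + U + Z + S: effort 9 + 5 + 6 + 2 = 22 ≤ 26, user value 16 + 14 + 13 + 18 = 61.
Best is P, L, U, Z, and S with total user value 72.

72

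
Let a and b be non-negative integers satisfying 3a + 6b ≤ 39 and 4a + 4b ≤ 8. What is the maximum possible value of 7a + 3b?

(a,b)=(2,0) is feasible, giving 14.
(a,b)=(1,1) is feasible, giving 10.
(a,b)=(1,0) is feasible, giving 7.
No feasible integer point exceeds 14.

14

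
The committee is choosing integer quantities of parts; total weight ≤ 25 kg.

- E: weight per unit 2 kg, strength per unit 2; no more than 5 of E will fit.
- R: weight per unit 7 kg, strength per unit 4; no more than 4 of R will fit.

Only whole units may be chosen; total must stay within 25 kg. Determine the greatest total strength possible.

18

E has the best ratio (2/2); taking only E gives at most 5×2 = 10 (stopped by the supply cap of 5).
Mixing does better — 5×E and 2×R: weight 24 ≤ 25, strength 5·2 + 2·4 = 18.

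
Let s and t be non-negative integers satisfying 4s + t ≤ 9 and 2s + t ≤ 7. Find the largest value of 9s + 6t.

42

(s,t)=(0,7): 4·0+1·7=7≤9, 2·0+1·7=7≤7, objective 42.
(s,t)=(0,6): 4·0+1·6=6≤9, 2·0+1·6=6≤7, objective 36.
The best lattice point is (0,7), giving 42.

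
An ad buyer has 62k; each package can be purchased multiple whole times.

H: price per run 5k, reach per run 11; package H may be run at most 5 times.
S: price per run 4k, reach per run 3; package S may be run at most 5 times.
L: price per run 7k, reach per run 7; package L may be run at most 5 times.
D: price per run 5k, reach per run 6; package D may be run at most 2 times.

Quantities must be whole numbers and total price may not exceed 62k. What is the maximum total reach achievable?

92

5×H, 1×S, 4×L, and 1×D: price 62 ≤ 62, reach 5·11 + 1·3 + 4·7 + 1·6 = 92.
5×H, 1×S, 3×L, and 2×D: price 60 ≤ 62, reach 5·11 + 1·3 + 3·7 + 2·6 = 91.
Best is 92.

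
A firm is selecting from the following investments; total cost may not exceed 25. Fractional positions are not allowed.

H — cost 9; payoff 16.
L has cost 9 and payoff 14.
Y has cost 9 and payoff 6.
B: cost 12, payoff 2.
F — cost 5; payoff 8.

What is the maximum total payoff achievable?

This is a 0-1 knapsack instance.
Take H, L, and F: cost 9 + 9 + 5 = 23 ≤ 25, payoff 16 + 14 + 8 = 38.
No other feasible combination does better.

38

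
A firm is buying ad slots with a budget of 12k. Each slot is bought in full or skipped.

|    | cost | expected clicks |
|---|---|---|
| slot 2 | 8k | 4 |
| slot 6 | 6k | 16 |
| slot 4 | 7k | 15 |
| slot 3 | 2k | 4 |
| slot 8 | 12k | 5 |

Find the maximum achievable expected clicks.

20

Treat it as a binary knapsack problem.
Take slot 6 and slot 3: cost 6 + 2 = 8 ≤ 12, expected clicks 16 + 4 = 20.
No other feasible combination does better.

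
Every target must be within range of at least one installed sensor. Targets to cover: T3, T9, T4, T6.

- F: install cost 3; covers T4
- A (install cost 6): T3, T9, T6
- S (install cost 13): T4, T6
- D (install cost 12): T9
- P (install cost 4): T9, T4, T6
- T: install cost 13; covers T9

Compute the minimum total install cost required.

9

Choose F and A: together they cover T3, T9, T4, T6 — every target.
Total install cost: 3 + 6 = 9.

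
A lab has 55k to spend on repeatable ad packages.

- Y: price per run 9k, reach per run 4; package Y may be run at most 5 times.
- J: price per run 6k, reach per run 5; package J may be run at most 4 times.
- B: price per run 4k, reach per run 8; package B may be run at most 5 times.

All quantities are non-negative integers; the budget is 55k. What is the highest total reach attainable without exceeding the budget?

64

Take 1×Y, 4×J, and 5×B: price 53 ≤ 55, reach 1·4 + 4·5 + 5·8 = 64.
B has the best ratio (8/4) and is taken to its limit of 5; remaining capacity is filled optimally with the others.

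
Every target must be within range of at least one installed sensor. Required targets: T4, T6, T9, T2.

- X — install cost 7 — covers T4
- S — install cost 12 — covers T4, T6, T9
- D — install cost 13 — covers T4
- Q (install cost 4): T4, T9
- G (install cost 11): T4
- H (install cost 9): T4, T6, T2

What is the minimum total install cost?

This is an integer covering problem.
Choose Q and H: together they cover T4, T6, T9, T2 — every target.
Total install cost: 4 + 9 = 13.
No cover costs less than 13.

13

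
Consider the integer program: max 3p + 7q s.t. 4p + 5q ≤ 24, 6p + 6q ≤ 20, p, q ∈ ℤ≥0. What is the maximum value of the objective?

21

The continuous relaxation peaks at (0, 3.33) with value 23.33; rounding to a feasible lattice point costs some objective.
(p,q)=(0,3) is feasible, giving 21.
(p,q)=(1,2) is feasible, giving 17.
(p,q)=(0,2) is feasible, giving 14.
Maximum is 21 at (p,q)=(0,3).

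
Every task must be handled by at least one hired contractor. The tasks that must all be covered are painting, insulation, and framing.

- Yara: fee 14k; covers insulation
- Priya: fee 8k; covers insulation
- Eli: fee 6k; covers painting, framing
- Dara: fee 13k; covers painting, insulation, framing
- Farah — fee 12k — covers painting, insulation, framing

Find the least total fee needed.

This is an integer covering problem.
The greedy cost-per-new-task heuristic would pick Eli and Priya for 14, but a cheaper cover exists.
Farah alone covers painting, insulation, framing — every task.
Total fee: 12.
No cover costs less than 12.

12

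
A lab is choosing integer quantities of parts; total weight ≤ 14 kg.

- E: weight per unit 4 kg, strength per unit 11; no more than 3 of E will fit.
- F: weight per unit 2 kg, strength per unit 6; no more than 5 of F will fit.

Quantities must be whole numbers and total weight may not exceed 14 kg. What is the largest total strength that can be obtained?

Take 1×E and 5×F: weight 14 ≤ 14, strength 1·11 + 5·6 = 41.
F has the best ratio (6/2) and is taken to its limit of 5; remaining capacity is filled optimally with the others.

41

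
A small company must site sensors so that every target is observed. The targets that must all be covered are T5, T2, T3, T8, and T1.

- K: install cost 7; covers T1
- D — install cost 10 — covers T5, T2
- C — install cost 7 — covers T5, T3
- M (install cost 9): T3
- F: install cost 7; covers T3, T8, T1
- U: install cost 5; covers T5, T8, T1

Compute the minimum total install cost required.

The greedy cost-per-new-target heuristic would pick U, C, and D for 22, but a cheaper cover exists.
Choose D and F: together they cover T5, T2, T3, T8, T1 — every target.
Total install cost: 10 + 7 = 17.
No cover costs less than 17.

17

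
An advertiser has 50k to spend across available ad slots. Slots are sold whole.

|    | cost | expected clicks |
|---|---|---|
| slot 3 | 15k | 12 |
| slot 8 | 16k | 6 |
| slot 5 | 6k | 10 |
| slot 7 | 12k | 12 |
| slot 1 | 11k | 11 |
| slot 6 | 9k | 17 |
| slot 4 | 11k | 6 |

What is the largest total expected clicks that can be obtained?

slot 3 + slot 7 + slot 1 + slot 6: cost 15 + 12 + 11 + 9 = 47 ≤ 50, expected clicks 12 + 12 + 11 + 17 = 52.
slot 3 + slot 5 + slot 7 + slot 6: cost 15 + 6 + 12 + 9 = 42 ≤ 50, expected clicks 12 + 10 + 12 + 17 = 51.
slot 5 + slot 7 + slot 1 + slot 6 + slot 4: cost 6 + 12 + 11 + 9 + 11 = 49 ≤ 50, expected clicks 10 + 12 + 11 + 17 + 6 = 56.
Best is slot 5, slot 7, slot 1, slot 6, and slot 4 with total expected clicks 56.

56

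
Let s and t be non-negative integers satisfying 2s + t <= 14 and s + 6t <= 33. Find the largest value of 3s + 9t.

(s,t)=(3,5): 2·3+1·5=11≤14, 1·3+6·5=33≤33, objective 54.
(s,t)=(5,4): 2·5+1·4=14≤14, 1·5+6·4=29≤33, objective 51.
(s,t)=(2,5): 2·2+1·5=9≤14, 1·2+6·5=32≤33, objective 51.
(s,t)=(4,4): 2·4+1·4=12≤14, 1·4+6·4=28≤33, objective 48.
No feasible integer point exceeds 54.

54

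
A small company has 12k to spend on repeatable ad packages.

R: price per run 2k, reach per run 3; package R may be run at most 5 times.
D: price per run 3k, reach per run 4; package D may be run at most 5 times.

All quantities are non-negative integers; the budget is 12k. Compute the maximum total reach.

17

3×R and 2×D: price 12 ≤ 12, reach 3·3 + 2·4 = 17.
4×D: price 12 ≤ 12, reach 4·4 = 16.
Best is 17.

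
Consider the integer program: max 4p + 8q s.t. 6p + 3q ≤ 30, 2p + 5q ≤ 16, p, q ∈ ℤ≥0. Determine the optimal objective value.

(p,q)=(3,2) is feasible, giving 28.
(p,q)=(2,2) is feasible, giving 24.
Maximum is 28 at (p,q)=(3,2).

28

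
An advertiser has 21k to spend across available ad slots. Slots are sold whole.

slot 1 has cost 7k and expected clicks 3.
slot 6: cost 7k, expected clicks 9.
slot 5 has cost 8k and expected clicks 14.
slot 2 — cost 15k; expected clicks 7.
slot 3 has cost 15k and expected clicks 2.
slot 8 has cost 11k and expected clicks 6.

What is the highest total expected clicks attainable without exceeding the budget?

slot 5 + slot 8: cost 8 + 11 = 19 ≤ 21, expected clicks 14 + 6 = 20.
slot 1 + slot 5: cost 7 + 8 = 15 ≤ 21, expected clicks 3 + 14 = 17.
slot 6 + slot 5: cost 7 + 8 = 15 ≤ 21, expected clicks 9 + 14 = 23.
Best is slot 6 and slot 5 with total expected clicks 23.

23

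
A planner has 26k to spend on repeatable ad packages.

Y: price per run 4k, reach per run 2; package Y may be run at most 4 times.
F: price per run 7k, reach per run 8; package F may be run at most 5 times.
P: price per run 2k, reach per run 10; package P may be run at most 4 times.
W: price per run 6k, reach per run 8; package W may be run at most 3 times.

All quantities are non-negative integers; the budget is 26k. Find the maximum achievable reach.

Take 4×P and 3×W: price 26 ≤ 26, reach 4·10 + 3·8 = 64.
P has the best ratio (10/2) and is taken to its limit of 4; remaining capacity is filled optimally with the others.

64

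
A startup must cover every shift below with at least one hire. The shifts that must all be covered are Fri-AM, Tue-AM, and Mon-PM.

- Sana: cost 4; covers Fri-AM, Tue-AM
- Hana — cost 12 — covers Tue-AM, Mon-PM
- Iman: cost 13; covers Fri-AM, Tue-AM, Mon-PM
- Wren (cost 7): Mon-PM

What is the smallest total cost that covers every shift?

11

Choose Sana and Wren: together they cover Fri-AM, Tue-AM, Mon-PM — every shift.
Total cost: 4 + 7 = 11.
No cover costs less than 11.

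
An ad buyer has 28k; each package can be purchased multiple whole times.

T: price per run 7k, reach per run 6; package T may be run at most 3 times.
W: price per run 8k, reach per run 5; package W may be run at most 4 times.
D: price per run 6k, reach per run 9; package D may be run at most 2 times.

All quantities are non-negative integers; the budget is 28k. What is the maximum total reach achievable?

D has the best ratio (9/6); taking only D gives at most 2×9 = 18 (stopped by the supply cap of 2).
Mixing does better — 2×T and 2×D: price 26 ≤ 28, reach 2·6 + 2·9 = 30.

30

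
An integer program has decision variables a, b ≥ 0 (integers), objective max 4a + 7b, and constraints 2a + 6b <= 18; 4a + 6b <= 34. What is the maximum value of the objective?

(a,b)=(8,0): 2·8+6·0=16≤18, 4·8+6·0=32≤34, objective 32.
(a,b)=(7,0): 2·7+6·0=14≤18, 4·7+6·0=28≤34, objective 28.
The best lattice point is (8,0), giving 32.

32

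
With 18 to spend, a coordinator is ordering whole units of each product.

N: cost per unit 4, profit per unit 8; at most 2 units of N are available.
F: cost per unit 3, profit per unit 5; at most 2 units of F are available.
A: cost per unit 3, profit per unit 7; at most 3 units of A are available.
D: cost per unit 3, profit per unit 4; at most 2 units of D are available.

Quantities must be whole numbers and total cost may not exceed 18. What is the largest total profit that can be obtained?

Take 2×N and 3×A: cost 17 ≤ 18, profit 2·8 + 3·7 = 37.
A has the best ratio (7/3) and is taken to its limit of 3; remaining capacity is filled optimally with the others.

37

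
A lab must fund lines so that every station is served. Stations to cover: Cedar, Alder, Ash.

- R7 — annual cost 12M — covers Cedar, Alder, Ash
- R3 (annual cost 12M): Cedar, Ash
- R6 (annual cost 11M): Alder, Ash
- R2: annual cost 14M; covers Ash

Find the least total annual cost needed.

12

R7 alone covers Cedar, Alder, Ash — every station.
Total annual cost: 12.
No cover costs less than 12.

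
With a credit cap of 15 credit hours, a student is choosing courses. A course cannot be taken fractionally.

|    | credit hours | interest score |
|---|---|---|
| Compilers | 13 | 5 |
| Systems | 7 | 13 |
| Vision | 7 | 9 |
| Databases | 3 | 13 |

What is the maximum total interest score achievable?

Systems + Databases: credit hours 7 + 3 = 10 ≤ 15, interest score 13 + 13 = 26.
Systems + Vision: credit hours 7 + 7 = 14 ≤ 15, interest score 13 + 9 = 22.
Vision + Databases: credit hours 7 + 3 = 10 ≤ 15, interest score 9 + 13 = 22.
Best is Systems and Databases with total interest score 26.

26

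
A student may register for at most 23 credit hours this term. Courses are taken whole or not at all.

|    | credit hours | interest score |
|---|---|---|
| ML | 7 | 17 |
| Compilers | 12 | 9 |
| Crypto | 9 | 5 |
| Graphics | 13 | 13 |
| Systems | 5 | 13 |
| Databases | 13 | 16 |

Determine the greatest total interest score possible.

This is an integer program with binary decision variables.
Allowing fractional choices, the relaxed optimum would be about 43.5, but courses are indivisible.
ML + Systems: credit hours 7 + 5 = 12 ≤ 23, interest score 17 + 13 = 30.
ML + Crypto + Systems: credit hours 7 + 9 + 5 = 21 ≤ 23, interest score 17 + 5 + 13 = 35.
ML + Databases: credit hours 7 + 13 = 20 ≤ 23, interest score 17 + 16 = 33.
Best is ML, Crypto, and Systems with total interest score 35.

35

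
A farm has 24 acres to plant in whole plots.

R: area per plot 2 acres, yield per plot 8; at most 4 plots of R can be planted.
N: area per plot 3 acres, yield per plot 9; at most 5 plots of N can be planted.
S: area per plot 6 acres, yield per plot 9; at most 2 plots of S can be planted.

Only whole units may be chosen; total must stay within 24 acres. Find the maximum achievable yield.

R has the best ratio (8/2); taking only R gives at most 4×8 = 32 (stopped by the supply cap of 4).
Mixing does better — 4×R and 5×N: area 23 ≤ 24, yield 4·8 + 5·9 = 77.

77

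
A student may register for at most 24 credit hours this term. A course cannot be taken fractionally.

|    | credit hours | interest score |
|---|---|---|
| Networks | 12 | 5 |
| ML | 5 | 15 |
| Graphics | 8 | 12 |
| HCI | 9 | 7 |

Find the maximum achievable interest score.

This is an integer program with binary decision variables.
Allowing fractional choices, the relaxed optimum would be about 34.8, but courses are indivisible.
ML + Graphics + HCI: credit hours 5 + 8 + 9 = 22 ≤ 24, interest score 15 + 12 + 7 = 34.
ML + HCI: credit hours 5 + 9 = 14 ≤ 24, interest score 15 + 7 = 22.
ML + Graphics: credit hours 5 + 8 = 13 ≤ 24, interest score 15 + 12 = 27.
Best is ML, Graphics, and HCI with total interest score 34.

34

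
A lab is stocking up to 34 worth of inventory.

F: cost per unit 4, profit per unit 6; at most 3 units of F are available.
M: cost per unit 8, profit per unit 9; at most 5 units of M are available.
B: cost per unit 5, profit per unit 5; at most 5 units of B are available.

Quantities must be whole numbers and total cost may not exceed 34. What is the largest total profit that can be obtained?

41

F has the best ratio (6/4); taking only F gives at most 3×6 = 18 (stopped by the supply cap of 3).
Mixing does better — 3×F, 2×M, and 1×B: cost 33 ≤ 34, profit 3·6 + 2·9 + 1·5 = 41.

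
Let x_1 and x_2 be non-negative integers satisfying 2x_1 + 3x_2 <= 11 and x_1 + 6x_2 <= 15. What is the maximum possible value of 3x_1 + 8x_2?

Relaxing integrality, the LP optimum is 23.89 at (x_1,x_2) = (2.33, 2.11), which is not an integer point.
(x_1,x_2)=(2,2): 2·2+3·2=10≤11, 1·2+6·2=14≤15, objective 22.
(x_1,x_2)=(1,2): 2·1+3·2=8≤11, 1·1+6·2=13≤15, objective 19.
Maximum is 22 at (x_1,x_2)=(2,2).

22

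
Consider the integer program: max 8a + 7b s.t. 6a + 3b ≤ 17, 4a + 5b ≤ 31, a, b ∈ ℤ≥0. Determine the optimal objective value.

35

The continuous relaxation peaks at (0, 5.67) with value 39.67; rounding to a feasible lattice point costs some objective.
(a,b)=(0,5): 6·0+3·5=15≤17, 4·0+5·5=25≤31, objective 35.
(a,b)=(0,4): 6·0+3·4=12≤17, 4·0+5·4=20≤31, objective 28.
The best lattice point is (0,5), giving 35.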